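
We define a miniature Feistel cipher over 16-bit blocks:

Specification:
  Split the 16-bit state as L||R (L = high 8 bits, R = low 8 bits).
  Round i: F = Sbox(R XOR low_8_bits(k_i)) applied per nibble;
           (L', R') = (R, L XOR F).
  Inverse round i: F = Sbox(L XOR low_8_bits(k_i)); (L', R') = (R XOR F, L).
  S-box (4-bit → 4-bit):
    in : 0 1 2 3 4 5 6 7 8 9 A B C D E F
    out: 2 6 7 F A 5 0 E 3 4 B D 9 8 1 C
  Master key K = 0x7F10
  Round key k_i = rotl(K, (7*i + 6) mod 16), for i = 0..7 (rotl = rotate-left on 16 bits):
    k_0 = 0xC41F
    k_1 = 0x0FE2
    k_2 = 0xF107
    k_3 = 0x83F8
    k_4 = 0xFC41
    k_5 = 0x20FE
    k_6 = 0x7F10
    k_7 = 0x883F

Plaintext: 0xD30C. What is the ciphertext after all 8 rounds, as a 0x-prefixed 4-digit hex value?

s_0 = plaintext = 0xD30C
s_1 = Round(s_0, k_0) = 0x0CBC
s_2 = Round(s_1, k_1) = 0xBC5D
s_3 = Round(s_2, k_2) = 0x5DE7
s_4 = Round(s_3, k_3) = 0xE731
s_5 = Round(s_4, k_4) = 0x3105
s_6 = Round(s_5, k_5) = 0x05FC
s_7 = Round(s_6, k_6) = 0xFC1C
s_8 = Round(s_7, k_7) = 0x1C83

0x1C83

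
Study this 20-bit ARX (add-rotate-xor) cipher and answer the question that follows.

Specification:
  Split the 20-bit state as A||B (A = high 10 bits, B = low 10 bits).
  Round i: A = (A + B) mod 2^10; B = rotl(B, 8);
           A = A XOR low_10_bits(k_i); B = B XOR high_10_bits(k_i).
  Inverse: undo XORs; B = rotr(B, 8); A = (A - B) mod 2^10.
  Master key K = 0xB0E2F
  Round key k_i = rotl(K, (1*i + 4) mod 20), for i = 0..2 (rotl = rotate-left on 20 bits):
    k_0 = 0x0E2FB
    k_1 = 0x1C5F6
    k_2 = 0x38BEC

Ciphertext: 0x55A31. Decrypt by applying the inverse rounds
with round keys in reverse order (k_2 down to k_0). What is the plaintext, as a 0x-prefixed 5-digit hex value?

0x1131C

s_0 = ciphertext = 0x55A31
s_1 = InvRound(s_0, k_2) = 0xDB34E
s_2 = InvRound(s_1, k_1) = 0x66CFF
s_3 = InvRound(s_2, k_0) = 0x1131C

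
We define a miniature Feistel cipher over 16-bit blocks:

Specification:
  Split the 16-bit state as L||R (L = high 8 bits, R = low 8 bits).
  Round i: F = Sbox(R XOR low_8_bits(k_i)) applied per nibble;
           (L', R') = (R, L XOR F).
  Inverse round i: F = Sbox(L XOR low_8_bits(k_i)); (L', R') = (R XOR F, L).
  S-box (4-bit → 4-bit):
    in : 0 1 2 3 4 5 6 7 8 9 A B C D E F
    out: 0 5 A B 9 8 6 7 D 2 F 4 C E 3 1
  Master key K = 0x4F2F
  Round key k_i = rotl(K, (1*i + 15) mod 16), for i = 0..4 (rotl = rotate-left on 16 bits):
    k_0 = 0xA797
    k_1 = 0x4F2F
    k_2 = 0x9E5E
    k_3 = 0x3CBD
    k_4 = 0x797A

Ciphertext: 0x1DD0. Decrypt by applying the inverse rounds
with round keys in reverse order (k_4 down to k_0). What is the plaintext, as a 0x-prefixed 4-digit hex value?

s_0 = ciphertext = 0x1DD0
s_1 = InvRound(s_0, k_4) = 0xB71D
s_2 = InvRound(s_1, k_3) = 0x12B7
s_3 = InvRound(s_2, k_2) = 0x2B12
s_4 = InvRound(s_3, k_1) = 0x1B2B
s_5 = InvRound(s_4, k_0) = 0xF71B

0xF71B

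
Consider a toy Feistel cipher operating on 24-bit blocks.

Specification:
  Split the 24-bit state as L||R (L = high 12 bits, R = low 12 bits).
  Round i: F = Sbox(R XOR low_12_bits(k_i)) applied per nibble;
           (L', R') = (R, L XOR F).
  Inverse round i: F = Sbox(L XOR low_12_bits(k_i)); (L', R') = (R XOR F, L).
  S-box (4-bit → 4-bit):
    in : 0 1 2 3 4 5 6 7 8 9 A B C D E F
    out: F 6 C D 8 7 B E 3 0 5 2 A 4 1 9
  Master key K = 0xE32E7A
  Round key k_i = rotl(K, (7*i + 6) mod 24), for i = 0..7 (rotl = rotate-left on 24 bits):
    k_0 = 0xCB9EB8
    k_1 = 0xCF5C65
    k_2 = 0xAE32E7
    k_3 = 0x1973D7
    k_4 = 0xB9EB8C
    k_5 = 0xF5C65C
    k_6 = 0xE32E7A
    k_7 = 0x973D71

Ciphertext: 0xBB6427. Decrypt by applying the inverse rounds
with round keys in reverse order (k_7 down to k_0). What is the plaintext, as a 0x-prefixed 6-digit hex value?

s_0 = ciphertext = 0xBB6427
s_1 = InvRound(s_0, k_7) = 0xF89BB6
s_2 = InvRound(s_1, k_6) = 0xD2BF89
s_3 = InvRound(s_2, k_5) = 0xD67D2B
s_4 = InvRound(s_3, k_4) = 0x639D67
s_5 = InvRound(s_4, k_3) = 0xA76639
s_6 = InvRound(s_5, k_2) = 0x53FA76
s_7 = InvRound(s_6, k_1) = 0xA0353F
s_8 = InvRound(s_7, k_0) = 0xD1DA03

0xD1DA03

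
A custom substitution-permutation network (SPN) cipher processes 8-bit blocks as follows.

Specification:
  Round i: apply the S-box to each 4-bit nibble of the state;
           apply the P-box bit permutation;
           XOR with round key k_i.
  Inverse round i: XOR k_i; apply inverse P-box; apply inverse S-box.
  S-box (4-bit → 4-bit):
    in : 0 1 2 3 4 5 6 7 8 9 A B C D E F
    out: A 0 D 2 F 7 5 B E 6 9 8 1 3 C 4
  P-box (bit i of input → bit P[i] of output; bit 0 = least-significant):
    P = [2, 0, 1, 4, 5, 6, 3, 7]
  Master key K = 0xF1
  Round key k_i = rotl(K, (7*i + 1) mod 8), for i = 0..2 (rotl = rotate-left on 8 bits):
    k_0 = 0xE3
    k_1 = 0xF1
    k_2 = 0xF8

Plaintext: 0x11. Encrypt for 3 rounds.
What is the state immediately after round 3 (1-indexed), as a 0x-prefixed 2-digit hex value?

s_0 = plaintext = 0x11
s_1 = Round(s_0, k_0) = 0xE3
s_2 = Round(s_1, k_1) = 0x78
s_3 = Round(s_2, k_2) = 0x0B

0x0B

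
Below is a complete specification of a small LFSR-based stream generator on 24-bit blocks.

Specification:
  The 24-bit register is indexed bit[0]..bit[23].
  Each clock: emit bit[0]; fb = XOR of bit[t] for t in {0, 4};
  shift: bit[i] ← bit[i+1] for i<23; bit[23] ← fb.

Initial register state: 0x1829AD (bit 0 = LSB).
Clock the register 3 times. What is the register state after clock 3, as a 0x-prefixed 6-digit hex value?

reg_0 = 0x1829AD
clock 1: out=1, reg = 0x8C14D6
clock 2: out=0, reg = 0xC60A6B
clock 3: out=1, reg = 0xE30535

0xE30535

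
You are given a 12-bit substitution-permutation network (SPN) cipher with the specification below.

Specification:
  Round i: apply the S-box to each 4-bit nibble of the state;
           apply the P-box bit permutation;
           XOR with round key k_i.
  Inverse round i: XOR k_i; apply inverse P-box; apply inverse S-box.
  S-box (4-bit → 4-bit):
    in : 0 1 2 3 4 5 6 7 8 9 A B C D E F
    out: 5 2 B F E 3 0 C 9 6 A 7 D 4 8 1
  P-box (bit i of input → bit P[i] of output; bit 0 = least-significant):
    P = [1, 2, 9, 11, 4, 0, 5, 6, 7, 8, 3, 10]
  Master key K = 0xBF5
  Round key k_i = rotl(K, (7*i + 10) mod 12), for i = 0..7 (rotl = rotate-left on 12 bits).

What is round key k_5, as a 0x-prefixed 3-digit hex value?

0xB7E

K = 0xBF5
k_0 = rotl(K, (7*0+10) mod 12) = rotl(K, 10) = 0x6FD
k_1 = rotl(K, (7*1+10) mod 12) = rotl(K, 5) = 0xEB7
k_2 = rotl(K, (7*2+10) mod 12) = rotl(K, 0) = 0xBF5
k_3 = rotl(K, (7*3+10) mod 12) = rotl(K, 7) = 0xADF
k_4 = rotl(K, (7*4+10) mod 12) = rotl(K, 2) = 0xFD6
k_5 = rotl(K, (7*5+10) mod 12) = rotl(K, 9) = 0xB7E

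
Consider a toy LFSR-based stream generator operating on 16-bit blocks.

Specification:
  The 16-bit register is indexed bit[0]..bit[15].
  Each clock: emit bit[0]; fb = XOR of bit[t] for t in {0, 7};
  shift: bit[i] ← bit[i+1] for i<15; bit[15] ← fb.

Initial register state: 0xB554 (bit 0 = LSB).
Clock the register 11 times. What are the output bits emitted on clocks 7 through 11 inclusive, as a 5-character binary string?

10101

reg_0 = 0xB554
clock 1: out=0, reg = 0x5AAA
clock 2: out=0, reg = 0xAD55
clock 3: out=1, reg = 0xD6AA
clock 4: out=0, reg = 0xEB55
clock 5: out=1, reg = 0xF5AA
clock 6: out=0, reg = 0xFAD5
clock 7: out=1, reg = 0x7D6A
clock 8: out=0, reg = 0x3EB5
clock 9: out=1, reg = 0x1F5A
clock 10: out=0, reg = 0x0FAD
clock 11: out=1, reg = 0x07D6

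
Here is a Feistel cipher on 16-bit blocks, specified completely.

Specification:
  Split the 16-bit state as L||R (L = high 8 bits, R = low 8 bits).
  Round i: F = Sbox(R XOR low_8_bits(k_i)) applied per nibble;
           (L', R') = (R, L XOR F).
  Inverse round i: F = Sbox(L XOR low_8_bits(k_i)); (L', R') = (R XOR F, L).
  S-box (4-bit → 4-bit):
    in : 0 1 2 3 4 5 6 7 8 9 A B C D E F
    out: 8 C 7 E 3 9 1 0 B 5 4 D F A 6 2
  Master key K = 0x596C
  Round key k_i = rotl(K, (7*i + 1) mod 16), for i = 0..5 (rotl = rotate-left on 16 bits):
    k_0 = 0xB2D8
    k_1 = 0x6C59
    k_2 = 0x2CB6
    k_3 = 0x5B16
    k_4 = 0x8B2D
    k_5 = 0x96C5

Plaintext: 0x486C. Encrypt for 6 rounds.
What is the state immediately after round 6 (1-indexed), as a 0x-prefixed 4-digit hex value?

s_0 = plaintext = 0x486C
s_1 = Round(s_0, k_0) = 0x6C9B
s_2 = Round(s_1, k_1) = 0x9B9B
s_3 = Round(s_2, k_2) = 0x9BE1
s_4 = Round(s_3, k_3) = 0xE1BB
s_5 = Round(s_4, k_4) = 0xBBB0
s_6 = Round(s_5, k_5) = 0xB0B2

0xB0B2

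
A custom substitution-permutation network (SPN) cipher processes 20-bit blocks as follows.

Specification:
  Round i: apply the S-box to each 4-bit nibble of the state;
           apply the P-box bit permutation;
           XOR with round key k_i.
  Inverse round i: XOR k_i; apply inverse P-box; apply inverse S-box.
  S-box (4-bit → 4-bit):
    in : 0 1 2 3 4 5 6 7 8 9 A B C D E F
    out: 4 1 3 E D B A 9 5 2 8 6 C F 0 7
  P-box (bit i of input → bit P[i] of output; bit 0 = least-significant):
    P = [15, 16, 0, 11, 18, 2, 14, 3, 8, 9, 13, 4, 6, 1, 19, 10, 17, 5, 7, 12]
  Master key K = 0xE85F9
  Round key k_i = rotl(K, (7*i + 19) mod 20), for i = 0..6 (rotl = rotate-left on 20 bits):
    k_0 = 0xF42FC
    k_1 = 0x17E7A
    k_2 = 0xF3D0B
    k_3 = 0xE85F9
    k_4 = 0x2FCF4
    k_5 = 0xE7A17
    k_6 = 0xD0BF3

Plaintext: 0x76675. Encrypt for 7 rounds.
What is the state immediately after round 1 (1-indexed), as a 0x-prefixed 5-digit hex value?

0x8DCE6

s_0 = plaintext = 0x76675
s_1 = Round(s_0, k_0) = 0x8DCE6
s_2 = Round(s_1, k_1) = 0xA52A8
s_3 = Round(s_2, k_2) = 0xFAA40
s_4 = Round(s_3, k_3) = 0x8C140
s_5 = Round(s_4, k_4) = 0xCB97D
s_6 = Round(s_5, k_5) = 0x3E09C
s_7 = Round(s_6, k_6) = 0xD3356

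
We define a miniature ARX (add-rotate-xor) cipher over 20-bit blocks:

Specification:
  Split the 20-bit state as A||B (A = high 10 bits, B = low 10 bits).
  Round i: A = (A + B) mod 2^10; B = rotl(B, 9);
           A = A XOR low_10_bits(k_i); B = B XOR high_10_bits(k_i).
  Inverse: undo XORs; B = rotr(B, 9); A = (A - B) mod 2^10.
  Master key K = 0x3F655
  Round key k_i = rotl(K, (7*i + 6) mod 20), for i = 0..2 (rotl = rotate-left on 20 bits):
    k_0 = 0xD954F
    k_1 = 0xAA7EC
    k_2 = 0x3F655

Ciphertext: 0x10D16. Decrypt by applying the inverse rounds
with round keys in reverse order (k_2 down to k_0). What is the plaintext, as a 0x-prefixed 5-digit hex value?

s_0 = ciphertext = 0x10D16
s_1 = InvRound(s_0, k_2) = 0x903D6
s_2 = InvRound(s_1, k_1) = 0xABAFE
s_3 = InvRound(s_2, k_0) = 0x2AF36

0x2AF36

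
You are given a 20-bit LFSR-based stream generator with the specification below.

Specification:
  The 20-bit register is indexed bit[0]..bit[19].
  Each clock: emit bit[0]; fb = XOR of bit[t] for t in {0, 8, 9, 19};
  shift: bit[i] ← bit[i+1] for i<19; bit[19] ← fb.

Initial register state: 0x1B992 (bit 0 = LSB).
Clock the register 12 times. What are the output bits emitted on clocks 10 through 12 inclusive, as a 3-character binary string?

001

reg_0 = 0x1B992
clock 1: out=0, reg = 0x8DCC9
clock 2: out=1, reg = 0x46E64
clock 3: out=0, reg = 0xA3732
clock 4: out=0, reg = 0xD1B99
clock 5: out=1, reg = 0x68DCC
clock 6: out=0, reg = 0xB46E6
clock 7: out=0, reg = 0x5A373
clock 8: out=1, reg = 0xAD1B9
clock 9: out=1, reg = 0xD68DC
clock 10: out=0, reg = 0xEB46E
clock 11: out=0, reg = 0xF5A37
clock 12: out=1, reg = 0xFAD1B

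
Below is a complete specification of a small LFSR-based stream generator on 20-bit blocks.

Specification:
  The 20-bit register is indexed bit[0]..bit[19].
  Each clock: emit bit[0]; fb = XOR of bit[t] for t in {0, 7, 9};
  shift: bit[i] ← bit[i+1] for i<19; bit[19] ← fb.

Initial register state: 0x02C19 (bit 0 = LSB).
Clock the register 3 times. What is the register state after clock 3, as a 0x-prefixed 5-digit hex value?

reg_0 = 0x02C19
clock 1: out=1, reg = 0x8160C
clock 2: out=0, reg = 0xC0B06
clock 3: out=0, reg = 0xE0583

0xE0583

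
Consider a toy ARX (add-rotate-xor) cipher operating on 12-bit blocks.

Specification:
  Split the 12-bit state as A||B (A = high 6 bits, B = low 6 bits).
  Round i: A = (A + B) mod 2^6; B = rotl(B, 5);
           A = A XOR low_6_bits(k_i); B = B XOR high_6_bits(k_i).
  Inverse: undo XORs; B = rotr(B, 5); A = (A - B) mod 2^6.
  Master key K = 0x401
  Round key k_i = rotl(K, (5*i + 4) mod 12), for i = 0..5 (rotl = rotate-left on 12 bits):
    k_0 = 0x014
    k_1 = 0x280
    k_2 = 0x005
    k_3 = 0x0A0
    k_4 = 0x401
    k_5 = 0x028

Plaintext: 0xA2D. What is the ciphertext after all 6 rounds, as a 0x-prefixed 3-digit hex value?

s_0 = plaintext = 0xA2D
s_1 = Round(s_0, k_0) = 0x076
s_2 = Round(s_1, k_1) = 0xDD1
s_3 = Round(s_2, k_2) = 0x368
s_4 = Round(s_3, k_3) = 0x556
s_5 = Round(s_4, k_4) = 0xA9B
s_6 = Round(s_5, k_5) = 0xB6D

0xB6D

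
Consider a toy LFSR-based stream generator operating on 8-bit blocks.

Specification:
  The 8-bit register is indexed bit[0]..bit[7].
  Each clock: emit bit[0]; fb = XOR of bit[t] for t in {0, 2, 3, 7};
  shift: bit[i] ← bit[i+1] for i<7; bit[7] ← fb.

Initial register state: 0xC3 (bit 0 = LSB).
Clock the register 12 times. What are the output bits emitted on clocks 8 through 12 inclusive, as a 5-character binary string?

reg_0 = 0xC3
clock 1: out=1, reg = 0x61
clock 2: out=1, reg = 0xB0
clock 3: out=0, reg = 0xD8
clock 4: out=0, reg = 0x6C
clock 5: out=0, reg = 0x36
clock 6: out=0, reg = 0x9B
clock 7: out=1, reg = 0xCD
clock 8: out=1, reg = 0x66
clock 9: out=0, reg = 0xB3
clock 10: out=1, reg = 0x59
clock 11: out=1, reg = 0x2C
clock 12: out=0, reg = 0x16

10110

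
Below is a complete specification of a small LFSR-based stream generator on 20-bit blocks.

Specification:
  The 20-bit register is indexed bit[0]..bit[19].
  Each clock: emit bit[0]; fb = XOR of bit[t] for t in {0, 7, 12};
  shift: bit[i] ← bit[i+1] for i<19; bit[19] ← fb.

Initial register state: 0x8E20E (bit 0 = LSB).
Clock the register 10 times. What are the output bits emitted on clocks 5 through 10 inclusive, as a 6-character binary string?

reg_0 = 0x8E20E
clock 1: out=0, reg = 0x47107
clock 2: out=1, reg = 0x23883
clock 3: out=1, reg = 0x91C41
clock 4: out=1, reg = 0x48E20
clock 5: out=0, reg = 0x24710
clock 6: out=0, reg = 0x12388
clock 7: out=0, reg = 0x891C4
clock 8: out=0, reg = 0x448E2
clock 9: out=0, reg = 0xA2471
clock 10: out=1, reg = 0xD1238

000001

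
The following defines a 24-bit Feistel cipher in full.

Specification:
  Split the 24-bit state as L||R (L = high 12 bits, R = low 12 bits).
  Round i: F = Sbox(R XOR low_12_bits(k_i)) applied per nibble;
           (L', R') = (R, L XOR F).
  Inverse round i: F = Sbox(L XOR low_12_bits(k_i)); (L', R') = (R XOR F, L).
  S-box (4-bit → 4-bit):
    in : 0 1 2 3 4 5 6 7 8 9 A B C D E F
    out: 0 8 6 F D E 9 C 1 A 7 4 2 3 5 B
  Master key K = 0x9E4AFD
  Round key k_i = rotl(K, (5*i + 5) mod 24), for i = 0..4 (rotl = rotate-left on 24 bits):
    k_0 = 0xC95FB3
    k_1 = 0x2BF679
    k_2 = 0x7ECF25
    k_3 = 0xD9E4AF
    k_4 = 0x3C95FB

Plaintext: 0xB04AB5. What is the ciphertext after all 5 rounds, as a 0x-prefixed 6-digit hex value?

s_0 = plaintext = 0xB04AB5
s_1 = Round(s_0, k_0) = 0xAB550D
s_2 = Round(s_1, k_1) = 0x50D578
s_3 = Round(s_2, k_2) = 0x5782EE
s_4 = Round(s_3, k_3) = 0x2EECA0
s_5 = Round(s_4, k_4) = 0xCA080A

0xCA080A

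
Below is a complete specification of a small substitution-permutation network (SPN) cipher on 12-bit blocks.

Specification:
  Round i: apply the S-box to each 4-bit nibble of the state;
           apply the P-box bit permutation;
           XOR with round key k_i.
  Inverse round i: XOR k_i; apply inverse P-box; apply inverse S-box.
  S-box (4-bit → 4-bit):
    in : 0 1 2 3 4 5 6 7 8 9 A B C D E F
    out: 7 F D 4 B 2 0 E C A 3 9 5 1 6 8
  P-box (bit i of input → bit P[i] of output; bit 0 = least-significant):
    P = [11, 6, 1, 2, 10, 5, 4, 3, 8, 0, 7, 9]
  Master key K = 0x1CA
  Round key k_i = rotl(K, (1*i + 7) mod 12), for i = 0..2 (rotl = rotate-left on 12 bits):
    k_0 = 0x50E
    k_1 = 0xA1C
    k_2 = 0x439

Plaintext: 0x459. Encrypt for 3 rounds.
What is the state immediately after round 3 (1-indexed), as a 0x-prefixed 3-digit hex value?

s_0 = plaintext = 0x459
s_1 = Round(s_0, k_0) = 0x66B
s_2 = Round(s_1, k_1) = 0x218
s_3 = Round(s_2, k_2) = 0x387

0x387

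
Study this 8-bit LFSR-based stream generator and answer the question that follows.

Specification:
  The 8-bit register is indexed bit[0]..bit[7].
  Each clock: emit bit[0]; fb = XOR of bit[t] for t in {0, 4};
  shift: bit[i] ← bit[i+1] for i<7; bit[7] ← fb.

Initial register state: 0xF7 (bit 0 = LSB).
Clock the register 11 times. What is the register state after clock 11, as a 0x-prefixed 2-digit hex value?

0xEF

reg_0 = 0xF7
clock 1: out=1, reg = 0x7B
clock 2: out=1, reg = 0x3D
clock 3: out=1, reg = 0x1E
clock 4: out=0, reg = 0x8F
clock 5: out=1, reg = 0xC7
clock 6: out=1, reg = 0xE3
clock 7: out=1, reg = 0xF1
clock 8: out=1, reg = 0x78
clock 9: out=0, reg = 0xBC
clock 10: out=0, reg = 0xDE
clock 11: out=0, reg = 0xEF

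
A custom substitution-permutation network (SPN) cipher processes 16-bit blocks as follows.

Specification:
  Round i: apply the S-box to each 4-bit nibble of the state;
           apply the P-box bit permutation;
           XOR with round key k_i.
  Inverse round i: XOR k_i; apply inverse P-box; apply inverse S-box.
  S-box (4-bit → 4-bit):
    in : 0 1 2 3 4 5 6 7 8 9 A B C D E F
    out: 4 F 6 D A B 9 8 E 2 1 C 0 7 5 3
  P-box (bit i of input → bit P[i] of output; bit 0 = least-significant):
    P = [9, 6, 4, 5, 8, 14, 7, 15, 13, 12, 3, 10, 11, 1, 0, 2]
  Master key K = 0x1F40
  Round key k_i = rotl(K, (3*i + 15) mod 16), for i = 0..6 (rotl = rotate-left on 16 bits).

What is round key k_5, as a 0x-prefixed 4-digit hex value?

0x07D0

K = 0x1F40
k_0 = rotl(K, (3*0+15) mod 16) = rotl(K, 15) = 0x0FA0
k_1 = rotl(K, (3*1+15) mod 16) = rotl(K, 2) = 0x7D00
k_2 = rotl(K, (3*2+15) mod 16) = rotl(K, 5) = 0xE803
k_3 = rotl(K, (3*3+15) mod 16) = rotl(K, 8) = 0x401F
k_4 = rotl(K, (3*4+15) mod 16) = rotl(K, 11) = 0x00FA
k_5 = rotl(K, (3*5+15) mod 16) = rotl(K, 14) = 0x07D0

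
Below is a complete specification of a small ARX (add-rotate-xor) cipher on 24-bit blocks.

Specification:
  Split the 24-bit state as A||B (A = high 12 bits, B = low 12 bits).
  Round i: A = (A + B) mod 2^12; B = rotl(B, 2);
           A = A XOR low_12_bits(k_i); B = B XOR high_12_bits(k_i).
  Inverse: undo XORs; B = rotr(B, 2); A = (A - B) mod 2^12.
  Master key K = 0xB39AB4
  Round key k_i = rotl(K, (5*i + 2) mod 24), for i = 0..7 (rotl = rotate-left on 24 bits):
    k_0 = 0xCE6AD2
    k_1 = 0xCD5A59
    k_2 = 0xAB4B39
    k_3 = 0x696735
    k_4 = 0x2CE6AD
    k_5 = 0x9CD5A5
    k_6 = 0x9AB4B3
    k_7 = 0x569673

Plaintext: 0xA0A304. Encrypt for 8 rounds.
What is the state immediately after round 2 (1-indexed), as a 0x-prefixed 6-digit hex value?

0x28BF0D

s_0 = plaintext = 0xA0A304
s_1 = Round(s_0, k_0) = 0x7DC0F6
s_2 = Round(s_1, k_1) = 0x28BF0D
s_3 = Round(s_2, k_2) = 0xAA1683
s_4 = Round(s_3, k_3) = 0x611C9B
s_5 = Round(s_4, k_4) = 0x4010A1
s_6 = Round(s_5, k_5) = 0x107B49
s_7 = Round(s_6, k_6) = 0x8E348D
s_8 = Round(s_7, k_7) = 0xB0375C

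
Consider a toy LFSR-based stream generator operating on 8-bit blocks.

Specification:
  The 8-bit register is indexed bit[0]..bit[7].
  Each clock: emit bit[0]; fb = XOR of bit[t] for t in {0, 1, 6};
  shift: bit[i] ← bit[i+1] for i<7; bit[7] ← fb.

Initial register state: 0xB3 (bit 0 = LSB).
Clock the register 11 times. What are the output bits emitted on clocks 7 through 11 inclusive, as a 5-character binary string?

01000

reg_0 = 0xB3
clock 1: out=1, reg = 0x59
clock 2: out=1, reg = 0x2C
clock 3: out=0, reg = 0x16
clock 4: out=0, reg = 0x8B
clock 5: out=1, reg = 0x45
clock 6: out=1, reg = 0x22
clock 7: out=0, reg = 0x91
clock 8: out=1, reg = 0xC8
clock 9: out=0, reg = 0xE4
clock 10: out=0, reg = 0xF2
clock 11: out=0, reg = 0x79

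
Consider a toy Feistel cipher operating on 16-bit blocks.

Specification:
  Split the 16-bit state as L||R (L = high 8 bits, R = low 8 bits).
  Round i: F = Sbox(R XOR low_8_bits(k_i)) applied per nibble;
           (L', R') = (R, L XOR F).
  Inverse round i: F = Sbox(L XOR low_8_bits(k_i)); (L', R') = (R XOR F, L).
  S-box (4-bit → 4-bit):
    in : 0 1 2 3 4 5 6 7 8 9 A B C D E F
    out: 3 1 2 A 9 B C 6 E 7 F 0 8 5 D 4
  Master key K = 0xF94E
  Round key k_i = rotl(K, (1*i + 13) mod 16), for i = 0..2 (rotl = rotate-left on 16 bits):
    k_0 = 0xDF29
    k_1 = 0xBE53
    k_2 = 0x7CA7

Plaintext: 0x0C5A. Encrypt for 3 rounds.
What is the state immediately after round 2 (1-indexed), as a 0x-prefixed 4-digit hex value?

s_0 = plaintext = 0x0C5A
s_1 = Round(s_0, k_0) = 0x5A66
s_2 = Round(s_1, k_1) = 0x66F1
s_3 = Round(s_2, k_2) = 0xF1DA

0x66F1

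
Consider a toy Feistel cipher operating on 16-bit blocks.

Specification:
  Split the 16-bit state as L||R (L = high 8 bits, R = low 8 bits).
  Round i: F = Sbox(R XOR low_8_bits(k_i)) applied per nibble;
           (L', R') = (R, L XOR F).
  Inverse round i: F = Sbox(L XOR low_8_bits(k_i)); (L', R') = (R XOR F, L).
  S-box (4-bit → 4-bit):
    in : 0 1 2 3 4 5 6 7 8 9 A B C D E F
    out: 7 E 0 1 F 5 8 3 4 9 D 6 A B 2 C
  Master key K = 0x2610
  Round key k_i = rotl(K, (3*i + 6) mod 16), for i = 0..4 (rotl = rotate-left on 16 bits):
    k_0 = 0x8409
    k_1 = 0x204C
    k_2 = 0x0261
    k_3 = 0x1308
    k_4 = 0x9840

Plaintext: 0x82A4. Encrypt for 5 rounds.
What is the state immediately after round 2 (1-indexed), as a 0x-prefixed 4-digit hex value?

s_0 = plaintext = 0x82A4
s_1 = Round(s_0, k_0) = 0xA459
s_2 = Round(s_1, k_1) = 0x5941
s_3 = Round(s_2, k_2) = 0x415E
s_4 = Round(s_3, k_3) = 0x5E19
s_5 = Round(s_4, k_4) = 0x1907

0x5941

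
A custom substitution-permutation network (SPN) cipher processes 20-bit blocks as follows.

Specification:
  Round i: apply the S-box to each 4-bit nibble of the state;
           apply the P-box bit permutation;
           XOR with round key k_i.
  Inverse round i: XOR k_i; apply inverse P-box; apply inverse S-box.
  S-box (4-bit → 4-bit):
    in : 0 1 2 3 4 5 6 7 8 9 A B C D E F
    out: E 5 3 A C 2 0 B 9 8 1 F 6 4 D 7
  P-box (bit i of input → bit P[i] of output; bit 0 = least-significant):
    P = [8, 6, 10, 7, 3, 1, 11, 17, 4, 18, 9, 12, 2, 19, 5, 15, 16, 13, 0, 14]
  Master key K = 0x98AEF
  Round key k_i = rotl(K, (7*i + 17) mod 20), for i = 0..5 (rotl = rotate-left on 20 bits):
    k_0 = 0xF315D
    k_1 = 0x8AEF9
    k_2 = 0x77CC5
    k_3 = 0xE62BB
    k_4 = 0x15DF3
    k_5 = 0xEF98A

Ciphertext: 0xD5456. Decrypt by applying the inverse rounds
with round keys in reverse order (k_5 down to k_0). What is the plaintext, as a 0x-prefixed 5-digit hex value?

0x3EB55

s_0 = ciphertext = 0xD5456
s_1 = InvRound(s_0, k_5) = 0x28AEB
s_2 = InvRound(s_1, k_4) = 0x89E81
s_3 = InvRound(s_2, k_3) = 0x347BD
s_4 = InvRound(s_3, k_2) = 0x5DB12
s_5 = InvRound(s_4, k_1) = 0xBC32B
s_6 = InvRound(s_5, k_0) = 0x3EB55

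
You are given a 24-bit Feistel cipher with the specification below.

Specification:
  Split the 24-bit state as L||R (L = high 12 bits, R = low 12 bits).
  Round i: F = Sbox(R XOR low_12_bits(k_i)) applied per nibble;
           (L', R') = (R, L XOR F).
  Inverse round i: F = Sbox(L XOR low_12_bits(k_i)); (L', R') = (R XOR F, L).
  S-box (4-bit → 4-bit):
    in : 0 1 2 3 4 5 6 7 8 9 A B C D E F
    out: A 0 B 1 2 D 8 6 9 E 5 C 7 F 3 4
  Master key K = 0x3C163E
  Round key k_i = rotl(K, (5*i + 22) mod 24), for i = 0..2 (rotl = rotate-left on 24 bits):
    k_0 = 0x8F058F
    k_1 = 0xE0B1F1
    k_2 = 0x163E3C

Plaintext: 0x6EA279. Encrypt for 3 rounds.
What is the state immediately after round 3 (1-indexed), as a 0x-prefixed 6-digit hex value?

0x2A8740

s_0 = plaintext = 0x6EA279
s_1 = Round(s_0, k_0) = 0x2790A2
s_2 = Round(s_1, k_1) = 0x0A22A8
s_3 = Round(s_2, k_2) = 0x2A8740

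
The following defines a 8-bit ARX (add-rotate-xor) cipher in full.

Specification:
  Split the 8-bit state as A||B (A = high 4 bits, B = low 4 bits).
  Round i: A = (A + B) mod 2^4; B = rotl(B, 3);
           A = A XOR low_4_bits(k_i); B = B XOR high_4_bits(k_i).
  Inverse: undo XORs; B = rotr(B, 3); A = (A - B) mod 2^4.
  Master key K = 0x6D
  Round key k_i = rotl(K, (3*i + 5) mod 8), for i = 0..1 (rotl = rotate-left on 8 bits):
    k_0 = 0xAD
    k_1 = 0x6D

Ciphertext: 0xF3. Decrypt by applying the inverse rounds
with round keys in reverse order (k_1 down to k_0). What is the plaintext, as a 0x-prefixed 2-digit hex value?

s_0 = ciphertext = 0xF3
s_1 = InvRound(s_0, k_1) = 0x8A
s_2 = InvRound(s_1, k_0) = 0x50

0x50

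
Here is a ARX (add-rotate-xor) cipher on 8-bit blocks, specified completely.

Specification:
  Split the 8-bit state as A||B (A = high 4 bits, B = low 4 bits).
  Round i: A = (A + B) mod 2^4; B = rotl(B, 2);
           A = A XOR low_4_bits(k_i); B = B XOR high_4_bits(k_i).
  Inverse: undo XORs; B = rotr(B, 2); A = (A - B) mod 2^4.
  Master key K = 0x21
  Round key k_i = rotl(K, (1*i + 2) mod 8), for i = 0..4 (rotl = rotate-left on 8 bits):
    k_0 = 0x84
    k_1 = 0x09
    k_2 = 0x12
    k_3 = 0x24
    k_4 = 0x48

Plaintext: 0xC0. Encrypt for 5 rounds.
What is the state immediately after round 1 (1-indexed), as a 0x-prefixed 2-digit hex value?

s_0 = plaintext = 0xC0
s_1 = Round(s_0, k_0) = 0x88
s_2 = Round(s_1, k_1) = 0x92
s_3 = Round(s_2, k_2) = 0x99
s_4 = Round(s_3, k_3) = 0x64
s_5 = Round(s_4, k_4) = 0x25

0x88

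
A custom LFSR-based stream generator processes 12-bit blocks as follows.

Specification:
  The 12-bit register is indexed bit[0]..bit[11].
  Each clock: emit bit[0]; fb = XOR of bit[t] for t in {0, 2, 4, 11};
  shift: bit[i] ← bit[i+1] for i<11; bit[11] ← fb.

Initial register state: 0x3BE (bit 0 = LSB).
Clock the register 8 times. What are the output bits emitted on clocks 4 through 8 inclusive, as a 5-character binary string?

reg_0 = 0x3BE
clock 1: out=0, reg = 0x1DF
clock 2: out=1, reg = 0x8EF
clock 3: out=1, reg = 0xC77
clock 4: out=1, reg = 0x63B
clock 5: out=1, reg = 0x31D
clock 6: out=1, reg = 0x98E
clock 7: out=0, reg = 0x4C7
clock 8: out=1, reg = 0x263

11101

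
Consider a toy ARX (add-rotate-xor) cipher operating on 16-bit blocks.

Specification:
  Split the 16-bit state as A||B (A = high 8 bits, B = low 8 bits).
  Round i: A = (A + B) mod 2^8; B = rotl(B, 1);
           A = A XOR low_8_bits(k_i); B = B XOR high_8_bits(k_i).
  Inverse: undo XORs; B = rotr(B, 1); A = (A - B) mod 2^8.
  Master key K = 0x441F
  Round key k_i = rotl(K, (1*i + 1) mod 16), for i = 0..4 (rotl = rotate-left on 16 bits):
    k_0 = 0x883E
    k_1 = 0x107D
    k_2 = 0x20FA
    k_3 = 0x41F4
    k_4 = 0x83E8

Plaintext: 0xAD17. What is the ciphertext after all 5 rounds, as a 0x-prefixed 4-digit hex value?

0xCA6B

s_0 = plaintext = 0xAD17
s_1 = Round(s_0, k_0) = 0xFAA6
s_2 = Round(s_1, k_1) = 0xDD5D
s_3 = Round(s_2, k_2) = 0xC09A
s_4 = Round(s_3, k_3) = 0xAE74
s_5 = Round(s_4, k_4) = 0xCA6B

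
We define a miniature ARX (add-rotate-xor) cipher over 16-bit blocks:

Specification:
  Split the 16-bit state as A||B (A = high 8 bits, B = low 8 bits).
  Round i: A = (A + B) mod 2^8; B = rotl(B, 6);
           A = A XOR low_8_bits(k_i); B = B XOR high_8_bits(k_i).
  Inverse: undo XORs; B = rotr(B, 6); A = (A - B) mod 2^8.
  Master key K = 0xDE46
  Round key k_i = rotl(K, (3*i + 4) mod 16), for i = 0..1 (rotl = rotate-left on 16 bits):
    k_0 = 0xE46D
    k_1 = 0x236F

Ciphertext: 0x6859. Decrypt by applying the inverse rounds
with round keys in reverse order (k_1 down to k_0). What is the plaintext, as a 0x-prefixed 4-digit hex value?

0x3F34

s_0 = ciphertext = 0x6859
s_1 = InvRound(s_0, k_1) = 0x1EE9
s_2 = InvRound(s_1, k_0) = 0x3F34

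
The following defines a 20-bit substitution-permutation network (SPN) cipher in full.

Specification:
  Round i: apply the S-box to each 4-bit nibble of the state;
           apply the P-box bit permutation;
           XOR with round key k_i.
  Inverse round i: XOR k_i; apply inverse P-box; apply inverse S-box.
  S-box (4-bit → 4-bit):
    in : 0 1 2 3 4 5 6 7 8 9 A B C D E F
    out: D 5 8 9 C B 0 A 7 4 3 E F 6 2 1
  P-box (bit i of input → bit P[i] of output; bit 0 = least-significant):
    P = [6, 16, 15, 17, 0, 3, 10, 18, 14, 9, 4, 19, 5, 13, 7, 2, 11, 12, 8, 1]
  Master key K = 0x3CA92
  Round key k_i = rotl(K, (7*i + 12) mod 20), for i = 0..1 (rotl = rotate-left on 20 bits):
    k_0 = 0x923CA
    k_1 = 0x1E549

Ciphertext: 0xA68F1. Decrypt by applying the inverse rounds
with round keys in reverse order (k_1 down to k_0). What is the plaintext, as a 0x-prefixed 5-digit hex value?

0xDEB16

s_0 = ciphertext = 0xA68F1
s_1 = InvRound(s_0, k_1) = 0x114DB
s_2 = InvRound(s_1, k_0) = 0xDEB16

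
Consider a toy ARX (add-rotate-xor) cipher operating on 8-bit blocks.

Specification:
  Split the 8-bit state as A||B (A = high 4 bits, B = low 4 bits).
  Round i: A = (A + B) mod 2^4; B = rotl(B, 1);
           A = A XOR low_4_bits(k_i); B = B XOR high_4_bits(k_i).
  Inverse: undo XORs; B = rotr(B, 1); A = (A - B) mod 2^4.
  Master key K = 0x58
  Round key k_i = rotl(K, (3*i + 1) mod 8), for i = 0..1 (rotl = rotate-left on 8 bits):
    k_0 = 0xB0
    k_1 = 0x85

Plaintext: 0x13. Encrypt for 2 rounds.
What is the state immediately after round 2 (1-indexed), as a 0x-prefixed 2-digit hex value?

0x43

s_0 = plaintext = 0x13
s_1 = Round(s_0, k_0) = 0x4D
s_2 = Round(s_1, k_1) = 0x43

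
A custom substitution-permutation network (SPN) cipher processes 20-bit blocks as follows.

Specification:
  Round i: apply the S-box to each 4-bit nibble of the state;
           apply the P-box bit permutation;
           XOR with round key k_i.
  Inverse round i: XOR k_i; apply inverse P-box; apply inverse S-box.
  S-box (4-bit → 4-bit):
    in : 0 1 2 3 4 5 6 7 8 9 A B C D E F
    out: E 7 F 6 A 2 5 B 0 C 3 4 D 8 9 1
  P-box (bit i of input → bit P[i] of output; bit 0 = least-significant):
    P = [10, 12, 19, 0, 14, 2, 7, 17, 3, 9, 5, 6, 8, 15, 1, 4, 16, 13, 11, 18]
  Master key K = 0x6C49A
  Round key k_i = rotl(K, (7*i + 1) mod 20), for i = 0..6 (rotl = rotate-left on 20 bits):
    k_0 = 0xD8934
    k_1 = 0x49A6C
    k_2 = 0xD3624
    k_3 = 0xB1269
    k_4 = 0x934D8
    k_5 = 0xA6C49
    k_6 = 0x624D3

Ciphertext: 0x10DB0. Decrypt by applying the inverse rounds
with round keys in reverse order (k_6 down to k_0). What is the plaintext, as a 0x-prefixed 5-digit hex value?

s_0 = ciphertext = 0x10DB0
s_1 = InvRound(s_0, k_6) = 0x269DD
s_2 = InvRound(s_1, k_5) = 0x8E836
s_3 = InvRound(s_2, k_4) = 0x63C1A
s_4 = InvRound(s_3, k_3) = 0x2908C
s_5 = InvRound(s_4, k_2) = 0x75196
s_6 = InvRound(s_5, k_1) = 0x622C8
s_7 = InvRound(s_6, k_0) = 0x1720B

0x1720B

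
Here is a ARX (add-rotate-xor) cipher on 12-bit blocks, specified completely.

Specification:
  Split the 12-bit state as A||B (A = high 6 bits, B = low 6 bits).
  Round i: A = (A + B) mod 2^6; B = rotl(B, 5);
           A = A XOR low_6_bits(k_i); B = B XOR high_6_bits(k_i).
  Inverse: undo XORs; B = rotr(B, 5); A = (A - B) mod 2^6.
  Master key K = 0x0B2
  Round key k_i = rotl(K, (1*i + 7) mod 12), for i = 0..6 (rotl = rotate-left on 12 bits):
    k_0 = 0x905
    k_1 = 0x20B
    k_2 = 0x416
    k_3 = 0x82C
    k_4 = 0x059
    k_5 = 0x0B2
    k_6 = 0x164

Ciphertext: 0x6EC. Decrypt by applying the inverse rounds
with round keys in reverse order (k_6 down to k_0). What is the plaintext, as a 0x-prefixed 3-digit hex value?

0xE12

s_0 = ciphertext = 0x6EC
s_1 = InvRound(s_0, k_6) = 0xB13
s_2 = InvRound(s_1, k_5) = 0xF22
s_3 = InvRound(s_2, k_4) = 0x787
s_4 = InvRound(s_3, k_3) = 0x8CF
s_5 = InvRound(s_4, k_2) = 0xDFE
s_6 = InvRound(s_5, k_1) = 0x3ED
s_7 = InvRound(s_6, k_0) = 0xE12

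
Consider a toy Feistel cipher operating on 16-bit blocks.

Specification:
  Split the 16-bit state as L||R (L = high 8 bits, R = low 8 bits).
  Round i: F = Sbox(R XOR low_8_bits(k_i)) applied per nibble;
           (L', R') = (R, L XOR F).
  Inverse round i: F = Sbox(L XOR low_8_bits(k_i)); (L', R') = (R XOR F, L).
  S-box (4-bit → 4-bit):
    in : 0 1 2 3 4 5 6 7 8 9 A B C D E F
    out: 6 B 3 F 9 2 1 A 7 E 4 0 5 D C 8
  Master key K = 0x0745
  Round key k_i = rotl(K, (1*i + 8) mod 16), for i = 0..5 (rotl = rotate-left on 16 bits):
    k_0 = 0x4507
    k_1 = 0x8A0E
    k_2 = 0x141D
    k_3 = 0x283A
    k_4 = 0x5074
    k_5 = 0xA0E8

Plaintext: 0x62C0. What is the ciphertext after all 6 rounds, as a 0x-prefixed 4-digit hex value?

0x0506

s_0 = plaintext = 0x62C0
s_1 = Round(s_0, k_0) = 0xC038
s_2 = Round(s_1, k_1) = 0x3831
s_3 = Round(s_2, k_2) = 0x310D
s_4 = Round(s_3, k_3) = 0x0DCB
s_5 = Round(s_4, k_4) = 0xCB05
s_6 = Round(s_5, k_5) = 0x0506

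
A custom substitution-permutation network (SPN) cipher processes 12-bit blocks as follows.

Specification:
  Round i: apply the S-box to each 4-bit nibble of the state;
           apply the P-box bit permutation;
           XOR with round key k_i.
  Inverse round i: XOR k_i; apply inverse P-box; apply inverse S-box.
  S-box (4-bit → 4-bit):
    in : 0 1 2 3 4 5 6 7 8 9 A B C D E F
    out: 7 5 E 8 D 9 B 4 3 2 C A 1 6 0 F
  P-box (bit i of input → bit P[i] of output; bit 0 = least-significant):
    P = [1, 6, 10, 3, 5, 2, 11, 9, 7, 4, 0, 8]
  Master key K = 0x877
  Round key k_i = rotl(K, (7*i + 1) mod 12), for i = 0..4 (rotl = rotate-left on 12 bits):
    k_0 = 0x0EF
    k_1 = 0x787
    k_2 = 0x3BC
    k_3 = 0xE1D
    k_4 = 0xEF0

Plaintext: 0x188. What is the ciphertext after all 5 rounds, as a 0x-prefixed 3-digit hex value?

0x668

s_0 = plaintext = 0x188
s_1 = Round(s_0, k_0) = 0x008
s_2 = Round(s_1, k_1) = 0xF70
s_3 = Round(s_2, k_2) = 0xE6F
s_4 = Round(s_3, k_3) = 0x873
s_5 = Round(s_4, k_4) = 0x668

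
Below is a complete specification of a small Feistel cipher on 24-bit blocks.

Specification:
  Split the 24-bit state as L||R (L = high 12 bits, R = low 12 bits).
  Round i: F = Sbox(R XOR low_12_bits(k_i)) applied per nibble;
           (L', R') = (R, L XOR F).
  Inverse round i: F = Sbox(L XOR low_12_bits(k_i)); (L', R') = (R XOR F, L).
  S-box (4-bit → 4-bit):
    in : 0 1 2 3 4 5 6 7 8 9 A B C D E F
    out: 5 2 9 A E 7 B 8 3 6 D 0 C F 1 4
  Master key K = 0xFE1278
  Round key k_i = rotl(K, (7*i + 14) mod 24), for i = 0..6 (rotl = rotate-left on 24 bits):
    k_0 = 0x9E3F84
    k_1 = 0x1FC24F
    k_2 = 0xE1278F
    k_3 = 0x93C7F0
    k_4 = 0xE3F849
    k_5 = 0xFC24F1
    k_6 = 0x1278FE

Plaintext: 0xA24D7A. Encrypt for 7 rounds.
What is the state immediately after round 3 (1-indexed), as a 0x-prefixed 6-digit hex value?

s_0 = plaintext = 0xA24D7A
s_1 = Round(s_0, k_0) = 0xD7A365
s_2 = Round(s_1, k_1) = 0x365FE7
s_3 = Round(s_2, k_2) = 0xFE70D6
s_4 = Round(s_3, k_3) = 0x0D677C
s_5 = Round(s_4, k_4) = 0x77C471
s_6 = Round(s_5, k_5) = 0x471249
s_7 = Round(s_6, k_6) = 0x249979

0xFE70D6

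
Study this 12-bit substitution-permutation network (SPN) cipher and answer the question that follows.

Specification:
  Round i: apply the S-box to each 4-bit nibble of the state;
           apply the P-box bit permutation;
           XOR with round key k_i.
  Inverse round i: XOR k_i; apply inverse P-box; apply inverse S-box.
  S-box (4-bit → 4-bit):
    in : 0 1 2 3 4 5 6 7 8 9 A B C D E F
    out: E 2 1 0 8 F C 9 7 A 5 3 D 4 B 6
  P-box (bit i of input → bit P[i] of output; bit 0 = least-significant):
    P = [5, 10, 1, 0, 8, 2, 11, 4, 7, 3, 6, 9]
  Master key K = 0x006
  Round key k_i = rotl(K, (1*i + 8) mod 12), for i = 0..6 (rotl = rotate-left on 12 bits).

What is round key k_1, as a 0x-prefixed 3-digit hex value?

K = 0x006
k_0 = rotl(K, (1*0+8) mod 12) = rotl(K, 8) = 0x600
k_1 = rotl(K, (1*1+8) mod 12) = rotl(K, 9) = 0xC00

0xC00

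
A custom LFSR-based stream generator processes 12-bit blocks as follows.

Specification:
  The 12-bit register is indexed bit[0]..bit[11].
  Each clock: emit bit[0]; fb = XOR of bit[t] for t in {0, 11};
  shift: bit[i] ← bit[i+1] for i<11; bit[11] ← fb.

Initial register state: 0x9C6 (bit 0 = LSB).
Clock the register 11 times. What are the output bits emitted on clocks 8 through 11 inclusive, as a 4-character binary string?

reg_0 = 0x9C6
clock 1: out=0, reg = 0xCE3
clock 2: out=1, reg = 0x671
clock 3: out=1, reg = 0xB38
clock 4: out=0, reg = 0xD9C
clock 5: out=0, reg = 0xECE
clock 6: out=0, reg = 0xF67
clock 7: out=1, reg = 0x7B3
clock 8: out=1, reg = 0xBD9
clock 9: out=1, reg = 0x5EC
clock 10: out=0, reg = 0x2F6
clock 11: out=0, reg = 0x17B

1100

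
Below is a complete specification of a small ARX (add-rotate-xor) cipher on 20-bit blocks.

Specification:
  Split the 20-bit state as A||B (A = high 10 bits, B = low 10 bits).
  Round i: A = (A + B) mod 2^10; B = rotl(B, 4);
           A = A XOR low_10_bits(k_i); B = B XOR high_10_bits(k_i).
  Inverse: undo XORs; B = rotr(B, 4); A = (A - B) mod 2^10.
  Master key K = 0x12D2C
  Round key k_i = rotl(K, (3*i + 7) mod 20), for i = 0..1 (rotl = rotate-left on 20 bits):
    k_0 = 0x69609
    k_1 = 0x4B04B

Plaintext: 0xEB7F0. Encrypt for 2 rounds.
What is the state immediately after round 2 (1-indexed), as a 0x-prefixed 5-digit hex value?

0x1D786

s_0 = plaintext = 0xEB7F0
s_1 = Round(s_0, k_0) = 0x652AA
s_2 = Round(s_1, k_1) = 0x1D786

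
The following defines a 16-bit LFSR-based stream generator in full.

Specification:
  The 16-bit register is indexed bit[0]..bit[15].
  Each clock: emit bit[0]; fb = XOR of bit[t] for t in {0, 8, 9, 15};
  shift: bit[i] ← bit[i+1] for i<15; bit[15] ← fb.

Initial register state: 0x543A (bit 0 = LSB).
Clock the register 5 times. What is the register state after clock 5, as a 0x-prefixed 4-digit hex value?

reg_0 = 0x543A
clock 1: out=0, reg = 0x2A1D
clock 2: out=1, reg = 0x150E
clock 3: out=0, reg = 0x8A87
clock 4: out=1, reg = 0xC543
clock 5: out=1, reg = 0xE2A1

0xE2A1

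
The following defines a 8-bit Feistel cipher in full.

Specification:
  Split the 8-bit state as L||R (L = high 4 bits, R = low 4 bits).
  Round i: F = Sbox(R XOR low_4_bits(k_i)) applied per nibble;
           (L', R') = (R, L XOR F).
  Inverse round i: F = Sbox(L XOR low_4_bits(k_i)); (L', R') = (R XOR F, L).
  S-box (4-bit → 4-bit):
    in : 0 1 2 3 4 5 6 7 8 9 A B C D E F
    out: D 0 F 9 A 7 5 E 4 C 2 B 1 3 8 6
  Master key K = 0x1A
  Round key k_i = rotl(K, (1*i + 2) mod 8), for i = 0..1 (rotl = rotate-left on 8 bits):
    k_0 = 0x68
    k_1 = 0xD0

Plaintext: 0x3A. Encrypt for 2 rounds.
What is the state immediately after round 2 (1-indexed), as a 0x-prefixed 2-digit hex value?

s_0 = plaintext = 0x3A
s_1 = Round(s_0, k_0) = 0xAC
s_2 = Round(s_1, k_1) = 0xCB

0xCB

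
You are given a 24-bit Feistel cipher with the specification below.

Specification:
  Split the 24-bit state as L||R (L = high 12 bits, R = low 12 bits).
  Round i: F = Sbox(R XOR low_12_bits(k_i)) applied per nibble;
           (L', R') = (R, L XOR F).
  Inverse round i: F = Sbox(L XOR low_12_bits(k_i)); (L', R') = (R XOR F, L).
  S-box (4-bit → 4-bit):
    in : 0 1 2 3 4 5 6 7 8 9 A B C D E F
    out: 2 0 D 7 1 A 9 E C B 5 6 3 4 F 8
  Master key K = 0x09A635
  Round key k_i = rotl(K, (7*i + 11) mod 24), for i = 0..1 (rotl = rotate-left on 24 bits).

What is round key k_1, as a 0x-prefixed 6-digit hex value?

K = 0x09A635
k_0 = rotl(K, (7*0+11) mod 24) = rotl(K, 11) = 0x31A84D
k_1 = rotl(K, (7*1+11) mod 24) = rotl(K, 18) = 0xD42698

0xD42698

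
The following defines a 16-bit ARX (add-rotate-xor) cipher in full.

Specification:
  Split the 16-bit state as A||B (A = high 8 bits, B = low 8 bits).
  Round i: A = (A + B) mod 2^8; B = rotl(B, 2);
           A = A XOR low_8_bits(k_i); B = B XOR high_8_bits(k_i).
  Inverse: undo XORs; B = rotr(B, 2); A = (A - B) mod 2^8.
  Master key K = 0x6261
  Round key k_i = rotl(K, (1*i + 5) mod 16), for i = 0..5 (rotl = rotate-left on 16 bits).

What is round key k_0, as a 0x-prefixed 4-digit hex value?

0x4C2C

K = 0x6261
k_0 = rotl(K, (1*0+5) mod 16) = rotl(K, 5) = 0x4C2C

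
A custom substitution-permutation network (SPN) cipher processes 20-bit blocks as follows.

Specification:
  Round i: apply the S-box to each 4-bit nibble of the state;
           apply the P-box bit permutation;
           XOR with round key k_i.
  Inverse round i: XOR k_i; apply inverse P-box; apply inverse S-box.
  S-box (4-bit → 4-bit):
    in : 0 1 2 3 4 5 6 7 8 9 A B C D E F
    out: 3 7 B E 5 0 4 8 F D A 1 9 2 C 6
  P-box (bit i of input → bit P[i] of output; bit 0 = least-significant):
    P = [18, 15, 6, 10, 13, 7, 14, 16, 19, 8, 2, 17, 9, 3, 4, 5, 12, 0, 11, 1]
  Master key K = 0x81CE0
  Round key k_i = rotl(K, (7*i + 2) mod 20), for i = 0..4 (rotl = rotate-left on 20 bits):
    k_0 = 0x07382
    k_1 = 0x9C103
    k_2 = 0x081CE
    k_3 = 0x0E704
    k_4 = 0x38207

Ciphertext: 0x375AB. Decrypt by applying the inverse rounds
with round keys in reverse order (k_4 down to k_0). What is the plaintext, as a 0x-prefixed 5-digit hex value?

0xFB5B8

s_0 = ciphertext = 0x375AB
s_1 = InvRound(s_0, k_4) = 0xB2F1A
s_2 = InvRound(s_1, k_3) = 0xEF9ED
s_3 = InvRound(s_2, k_2) = 0x87C4B
s_4 = InvRound(s_3, k_1) = 0x4DDC3
s_5 = InvRound(s_4, k_0) = 0xFB5B8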